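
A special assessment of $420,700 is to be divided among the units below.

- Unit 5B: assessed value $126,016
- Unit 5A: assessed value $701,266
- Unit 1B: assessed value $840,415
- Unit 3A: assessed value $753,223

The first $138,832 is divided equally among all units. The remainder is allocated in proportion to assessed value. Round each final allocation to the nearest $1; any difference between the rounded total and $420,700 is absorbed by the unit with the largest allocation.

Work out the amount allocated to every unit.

Equal tier: $138,832 ÷ 4 = $34,708 apiece.
Remainder $281,868 by assessed value (total 2,420,920): Unit 5B 14,672.06 → $14,672; Unit 5A 81,648.48 → $81,648; Unit 1B 97,849.62 → $97,850; Unit 3A 87,697.84 → $87,698.
Totals: Unit 5B $34,708 + $14,672 = $49,380; Unit 5A $34,708 + $81,648 = $116,356; Unit 1B $34,708 + $97,850 = $132,558; Unit 3A $34,708 + $87,698 = $122,406.

Unit 5B: $49,380 | Unit 5A: $116,356 | Unit 1B: $132,558 | Unit 3A: $122,406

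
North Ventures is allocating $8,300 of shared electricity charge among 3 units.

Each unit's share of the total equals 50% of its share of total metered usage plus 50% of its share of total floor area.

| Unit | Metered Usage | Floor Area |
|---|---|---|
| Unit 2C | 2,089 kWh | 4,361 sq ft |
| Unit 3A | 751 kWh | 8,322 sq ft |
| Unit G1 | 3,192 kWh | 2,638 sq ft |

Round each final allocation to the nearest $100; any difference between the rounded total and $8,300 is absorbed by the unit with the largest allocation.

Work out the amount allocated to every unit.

Unit 2C: $2,600 | Unit 3A: $2,800 | Unit G1: $2,900

Metered usage total 6,032; floor area total 15,321.
Combined weights (50% metered usage + 50% floor area): Unit 2C 0.3155; Unit 3A 0.3338; Unit G1 0.3507.
Raw shares: Unit 2C 2,618.49; Unit 3A 2,770.87; Unit G1 2,910.64.
Rounded to nearest $100: Unit 2C $2,600; Unit 3A $2,800; Unit G1 $2,900. Sum = $8,300.
No rounding difference to absorb.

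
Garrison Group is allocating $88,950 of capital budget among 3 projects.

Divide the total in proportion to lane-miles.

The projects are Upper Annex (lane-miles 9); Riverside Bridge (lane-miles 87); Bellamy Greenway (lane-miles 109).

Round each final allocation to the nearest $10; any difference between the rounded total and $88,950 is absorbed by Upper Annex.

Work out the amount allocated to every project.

Upper Annex: $3,900 · Riverside Bridge: $37,750 · Bellamy Greenway: $47,300

Lane-miles total: 205.
Pro-rata amounts: Upper Annex 9/205 × $88,950 = 3,905.12; Riverside Bridge 87/205 × $88,950 = 37,749.51; Bellamy Greenway 109/205 × $88,950 = 47,295.37.
After rounding ($10): Upper Annex $3,910; Riverside Bridge $37,750; Bellamy Greenway $47,300. Sum = $88,960.
Difference $88,950 − $88,960 = −$10 applied to Upper Annex: Upper Annex becomes $3,900.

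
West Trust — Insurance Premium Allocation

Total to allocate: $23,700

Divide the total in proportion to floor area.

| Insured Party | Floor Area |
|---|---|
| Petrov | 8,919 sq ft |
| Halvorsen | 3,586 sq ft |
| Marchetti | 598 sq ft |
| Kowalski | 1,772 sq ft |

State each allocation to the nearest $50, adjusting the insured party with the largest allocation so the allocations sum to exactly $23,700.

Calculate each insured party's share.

Combined floor area = 14,875.
Pro-rata amounts: Petrov 8,919/14,875 × $23,700 = 14,210.44; Halvorsen 3,586/14,875 × $23,700 = 5,713.49; Marchetti 598/14,875 × $23,700 = 952.78; Kowalski 1,772/14,875 × $23,700 = 2,823.29.
After rounding ($50): Petrov $14,200; Halvorsen $5,700; Marchetti $950; Kowalski $2,800. Sum = $23,650.
Difference $23,700 − $23,650 = +$50 applied to largest allocation (Petrov): Petrov becomes $14,250.

Petrov: $14,250; Halvorsen: $5,700; Marchetti: $950; Kowalski: $2,800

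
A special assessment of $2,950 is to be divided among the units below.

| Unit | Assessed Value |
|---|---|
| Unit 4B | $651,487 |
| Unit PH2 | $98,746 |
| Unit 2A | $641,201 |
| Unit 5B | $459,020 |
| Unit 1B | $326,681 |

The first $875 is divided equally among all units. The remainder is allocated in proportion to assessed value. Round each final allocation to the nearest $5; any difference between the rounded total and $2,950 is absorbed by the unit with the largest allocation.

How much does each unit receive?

Unit 4B: $800; Unit PH2: $270; Unit 2A: $785; Unit 5B: $610; Unit 1B: $485

Equal tier: $875 ÷ 5 = $175 apiece.
Remainder $2,075 by assessed value (total 2,177,135): Unit 4B 620.92 → $620; Unit PH2 94.11 → $95; Unit 2A 611.12 → $610; Unit 5B 437.49 → $435; Unit 1B 311.36 → $310.
Rounding difference +$5 on remainder applied to Unit 4B.
Totals: Unit 4B $175 + $625 = $800; Unit PH2 $175 + $95 = $270; Unit 2A $175 + $610 = $785; Unit 5B $175 + $435 = $610; Unit 1B $175 + $310 = $485.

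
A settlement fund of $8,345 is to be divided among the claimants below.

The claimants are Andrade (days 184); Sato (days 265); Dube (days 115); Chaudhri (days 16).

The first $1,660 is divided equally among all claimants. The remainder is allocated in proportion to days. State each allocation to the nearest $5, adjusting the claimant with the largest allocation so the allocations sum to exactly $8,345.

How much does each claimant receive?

Equal tier: $1,660 ÷ 4 = $415 apiece.
Remainder $6,685 by days (total 580): Andrade 2,120.76 → $2,120; Sato 3,054.35 → $3,055; Dube 1,325.47 → $1,325; Chaudhri 184.41 → $185.
Totals: Andrade $415 + $2,120 = $2,535; Sato $415 + $3,055 = $3,470; Dube $415 + $1,325 = $1,740; Chaudhri $415 + $185 = $600.

Andrade: $2,535; Sato: $3,470; Dube: $1,740; Chaudhri: $600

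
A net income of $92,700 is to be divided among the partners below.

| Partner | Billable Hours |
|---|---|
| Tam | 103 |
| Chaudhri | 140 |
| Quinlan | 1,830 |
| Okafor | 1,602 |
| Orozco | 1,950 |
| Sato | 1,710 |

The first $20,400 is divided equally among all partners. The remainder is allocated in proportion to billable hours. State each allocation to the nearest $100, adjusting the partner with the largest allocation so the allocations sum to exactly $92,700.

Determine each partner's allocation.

Tam: $4,400 | Chaudhri: $4,800 | Quinlan: $21,400 | Okafor: $19,200 | Orozco: $22,600 | Sato: $20,300

$20,400 shared equally gives $3,400 per partner.
Remainder $72,300 by billable hours (total 7,335): Tam 1,015.26 → $1,000; Chaudhri 1,379.96 → $1,400; Quinlan 18,038.04 → $18,000; Okafor 15,790.67 → $15,800; Orozco 19,220.86 → $19,200; Sato 16,855.21 → $16,900.
Totals: Tam $3,400 + $1,000 = $4,400; Chaudhri $3,400 + $1,400 = $4,800; Quinlan $3,400 + $18,000 = $21,400; Okafor $3,400 + $15,800 = $19,200; Orozco $3,400 + $19,200 = $22,600; Sato $3,400 + $16,900 = $20,300.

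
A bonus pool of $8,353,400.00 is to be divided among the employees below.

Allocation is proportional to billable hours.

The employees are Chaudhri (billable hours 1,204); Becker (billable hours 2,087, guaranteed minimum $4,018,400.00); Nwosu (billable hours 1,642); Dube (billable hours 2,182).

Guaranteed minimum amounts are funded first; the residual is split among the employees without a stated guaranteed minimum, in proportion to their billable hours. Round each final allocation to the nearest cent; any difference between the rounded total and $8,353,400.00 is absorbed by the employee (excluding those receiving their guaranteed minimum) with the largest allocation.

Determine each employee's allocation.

Chaudhri: $1,038,054.89 | Becker: $4,018,400.00 | Nwosu: $1,415,686.16 | Dube: $1,881,258.95

Minimums first: Becker $4,018,400.00. Remaining pool $4,335,000.00.
Remaining pool split over remaining billable hours 5,028: Chaudhri 1,038,054.8926 → $1,038,054.89; Nwosu 1,415,686.1575 → $1,415,686.16; Dube 1,881,258.9499 → $1,881,258.95.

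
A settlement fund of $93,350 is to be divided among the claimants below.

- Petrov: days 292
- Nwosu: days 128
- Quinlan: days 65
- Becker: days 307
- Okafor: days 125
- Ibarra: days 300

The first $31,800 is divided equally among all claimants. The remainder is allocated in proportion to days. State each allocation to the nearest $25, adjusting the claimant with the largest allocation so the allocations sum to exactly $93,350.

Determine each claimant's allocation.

Equal tier: $31,800 ÷ 6 = $5,300 apiece.
Remainder $61,550 by days (total 1,217): Petrov 14,767.95 → $14,775; Nwosu 6,473.62 → $6,475; Quinlan 3,287.39 → $3,275; Becker 15,526.58 → $15,525; Okafor 6,321.90 → $6,325; Ibarra 15,172.56 → $15,175.
Totals: Petrov $5,300 + $14,775 = $20,075; Nwosu $5,300 + $6,475 = $11,775; Quinlan $5,300 + $3,275 = $8,575; Becker $5,300 + $15,525 = $20,825; Okafor $5,300 + $6,325 = $11,625; Ibarra $5,300 + $15,175 = $20,475.

Petrov: $20,075 · Nwosu: $11,775 · Quinlan: $8,575 · Becker: $20,825 · Okafor: $11,625 · Ibarra: $20,475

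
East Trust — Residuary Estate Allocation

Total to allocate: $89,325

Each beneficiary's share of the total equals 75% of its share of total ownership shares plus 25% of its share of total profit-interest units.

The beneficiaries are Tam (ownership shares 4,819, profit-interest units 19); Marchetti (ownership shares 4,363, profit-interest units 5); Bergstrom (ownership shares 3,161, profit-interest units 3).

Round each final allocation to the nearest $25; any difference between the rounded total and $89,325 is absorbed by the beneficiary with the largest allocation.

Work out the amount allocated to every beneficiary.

Ownership shares total 12,343; profit-interest units total 27.
Combined weights (75% ownership shares + 25% profit-interest units): Tam 0.4687; Marchetti 0.3114; Bergstrom 0.2199.
Raw shares: Tam 41,870.53; Marchetti 27,816.35; Bergstrom 19,638.12.
At nearest $25: Tam $41,875; Marchetti $27,825; Bergstrom $19,650. Sum = $89,350.
Difference $89,325 − $89,350 = −$25 applied to largest allocation (Tam): Tam becomes $41,850.

Tam: $41,850 | Marchetti: $27,825 | Bergstrom: $19,650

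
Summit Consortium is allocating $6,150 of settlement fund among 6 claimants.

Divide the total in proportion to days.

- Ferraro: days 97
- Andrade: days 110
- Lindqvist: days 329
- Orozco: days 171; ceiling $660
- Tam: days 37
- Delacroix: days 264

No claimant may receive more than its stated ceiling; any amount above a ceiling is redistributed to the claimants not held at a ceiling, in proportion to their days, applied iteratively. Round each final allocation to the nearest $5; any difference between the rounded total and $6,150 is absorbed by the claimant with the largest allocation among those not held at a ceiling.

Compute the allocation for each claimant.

Combined days = 1,008.
Proportional shares (ignoring caps): Ferraro 591.82; Andrade 671.13; Lindqvist 2,007.29; Orozco 1,043.30; Tam 225.74; Delacroix 1,610.71.
Held at cap: Orozco ($660); remaining pool $5,490 reallocated over remaining days 837.
Shares after redistribution: Ferraro 636.24 → $635; Andrade 721.51 → $720; Lindqvist 2,157.96 → $2,160; Tam 242.69 → $245; Delacroix 1,731.61 → $1,730.

Ferraro: $635 · Andrade: $720 · Lindqvist: $2,160 · Orozco: $660 · Tam: $245 · Delacroix: $1,730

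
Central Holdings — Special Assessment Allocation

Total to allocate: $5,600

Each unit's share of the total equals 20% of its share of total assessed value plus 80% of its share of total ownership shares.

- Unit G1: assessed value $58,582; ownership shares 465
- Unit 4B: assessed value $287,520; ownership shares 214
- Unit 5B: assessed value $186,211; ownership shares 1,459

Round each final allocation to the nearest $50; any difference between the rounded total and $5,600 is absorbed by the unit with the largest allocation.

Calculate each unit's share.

Assessed value total 532,313; ownership shares total 2,138.
Composite weights (20% assessed value + 80% ownership shares): Unit G1 0.1960; Unit 4B 0.1881; Unit 5B 0.6159.
Pro-rata amounts: Unit G1 1,097.63; Unit 4B 1,053.37; Unit 5B 3,449.00.
After rounding ($50): Unit G1 $1,100; Unit 4B $1,050; Unit 5B $3,450. Sum = $5,600.
No rounding difference to absorb.

Unit G1: $1,100 · Unit 4B: $1,050 · Unit 5B: $3,450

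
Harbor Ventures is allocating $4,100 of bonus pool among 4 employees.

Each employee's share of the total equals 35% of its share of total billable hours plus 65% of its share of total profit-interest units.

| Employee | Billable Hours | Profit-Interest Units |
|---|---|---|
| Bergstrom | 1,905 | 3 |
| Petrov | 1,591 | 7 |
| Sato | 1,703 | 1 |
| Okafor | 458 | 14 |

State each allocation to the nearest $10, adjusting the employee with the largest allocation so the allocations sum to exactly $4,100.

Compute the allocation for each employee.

Billable hours total 5,657; profit-interest units total 25.
Composite weights (35% billable hours + 65% profit-interest units): Bergstrom 0.1959; Petrov 0.2804; Sato 0.1314; Okafor 0.3923.
Proportional shares: Bergstrom 803.04; Petrov 1,149.79; Sato 538.60; Okafor 1,608.58.
Rounded to nearest $10: Bergstrom $800; Petrov $1,150; Sato $540; Okafor $1,610. Sum = $4,100.
Sum already equals the total — no adjustment.

Bergstrom: $800; Petrov: $1,150; Sato: $540; Okafor: $1,610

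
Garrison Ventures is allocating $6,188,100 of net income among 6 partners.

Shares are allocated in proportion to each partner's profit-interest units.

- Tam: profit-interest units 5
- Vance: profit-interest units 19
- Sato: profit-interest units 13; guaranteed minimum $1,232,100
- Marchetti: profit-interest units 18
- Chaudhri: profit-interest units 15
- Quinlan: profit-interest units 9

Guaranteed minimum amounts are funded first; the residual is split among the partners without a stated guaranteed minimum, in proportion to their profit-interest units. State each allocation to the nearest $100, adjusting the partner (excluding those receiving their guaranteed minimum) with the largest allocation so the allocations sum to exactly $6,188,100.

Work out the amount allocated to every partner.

Tam: $375,500; Vance: $1,426,700; Sato: $1,232,100; Marchetti: $1,351,600; Chaudhri: $1,126,400; Quinlan: $675,800

Minimums first: Sato $1,232,100. Balance $4,956,000.
Balance split over remaining profit-interest units 66: Tam 375,454.55 → $375,500; Vance 1,426,727.27 → $1,426,700; Marchetti 1,351,636.36 → $1,351,600; Chaudhri 1,126,363.64 → $1,126,400; Quinlan 675,818.18 → $675,800.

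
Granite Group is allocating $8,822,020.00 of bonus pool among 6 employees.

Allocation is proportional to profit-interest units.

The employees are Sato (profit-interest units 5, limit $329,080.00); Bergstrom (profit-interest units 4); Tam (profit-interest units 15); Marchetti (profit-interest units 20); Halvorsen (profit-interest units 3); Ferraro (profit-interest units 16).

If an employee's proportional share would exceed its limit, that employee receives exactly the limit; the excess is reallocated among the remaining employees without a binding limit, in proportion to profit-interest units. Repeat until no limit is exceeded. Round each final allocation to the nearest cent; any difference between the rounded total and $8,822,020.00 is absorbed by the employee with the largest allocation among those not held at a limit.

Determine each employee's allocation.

Sato: $329,080.00; Bergstrom: $585,720.00; Tam: $2,196,450.00; Marchetti: $2,928,600.00; Halvorsen: $439,290.00; Ferraro: $2,342,880.00

Total profit-interest units = 63.
Pro-rata shares before constraints: Sato 700,160.3175; Bergstrom 560,128.2540; Tam 2,100,480.9524; Marchetti 2,800,641.2698; Halvorsen 420,096.1905; Ferraro 2,240,513.0159.
Cap binds for Sato ($329,080.00); residual $8,492,940.00 reallocated over remaining profit-interest units 58.
Redistributed shares: Bergstrom 585,720.0000 → $585,720.00; Tam 2,196,450.0000 → $2,196,450.00; Marchetti 2,928,600.0000 → $2,928,600.00; Halvorsen 439,290.0000 → $439,290.00; Ferraro 2,342,880.0000 → $2,342,880.00.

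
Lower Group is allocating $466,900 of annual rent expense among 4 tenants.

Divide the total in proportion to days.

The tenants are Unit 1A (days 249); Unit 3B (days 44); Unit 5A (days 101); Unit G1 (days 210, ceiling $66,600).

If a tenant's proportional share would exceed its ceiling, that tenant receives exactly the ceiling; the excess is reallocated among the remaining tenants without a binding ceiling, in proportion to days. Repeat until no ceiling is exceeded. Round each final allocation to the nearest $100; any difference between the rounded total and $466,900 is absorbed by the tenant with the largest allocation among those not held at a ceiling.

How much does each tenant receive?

Combined days = 604.
Pro-rata shares before constraints: Unit 1A 192,480.30; Unit 3B 34,012.58; Unit 5A 78,074.34; Unit G1 162,332.78.
Cap binds for Unit G1 ($66,600); remaining pool $400,300 reallocated over remaining days 394.
Redistributed shares: Unit 1A 252,981.47 → $253,000; Unit 3B 44,703.55 → $44,700; Unit 5A 102,614.97 → $102,600.

Unit 1A: $253,000; Unit 3B: $44,700; Unit 5A: $102,600; Unit G1: $66,600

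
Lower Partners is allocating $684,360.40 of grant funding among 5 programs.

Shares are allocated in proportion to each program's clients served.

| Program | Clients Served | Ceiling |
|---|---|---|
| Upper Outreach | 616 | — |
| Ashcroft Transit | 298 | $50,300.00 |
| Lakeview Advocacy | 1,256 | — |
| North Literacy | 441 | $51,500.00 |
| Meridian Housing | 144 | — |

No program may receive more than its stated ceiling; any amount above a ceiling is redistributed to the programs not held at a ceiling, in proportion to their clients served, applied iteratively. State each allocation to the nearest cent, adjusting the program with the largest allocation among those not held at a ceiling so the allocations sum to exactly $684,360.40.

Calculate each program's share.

Upper Outreach: $178,004.57 | Ashcroft Transit: $50,300.00 | Lakeview Advocacy: $362,944.37 | North Literacy: $51,500.00 | Meridian Housing: $41,611.46

Total clients served = 2,755.
Proportional shares (ignoring caps): Upper Outreach 153,018.5141; Ashcroft Transit 74,025.1903; Lakeview Advocacy 311,998.7885; North Literacy 109,547.3453; Meridian Housing 35,770.5617.
Cap binds for Ashcroft Transit ($50,300.00), North Literacy ($51,500.00); balance $582,560.40 reallocated over remaining clients served 2,016.
Shares after redistribution: Upper Outreach 178,004.5667 → $178,004.57; Lakeview Advocacy 362,944.3762 → $362,944.38; Meridian Housing 41,611.4571 → $41,611.46.
Rounding difference −$0.01 applied to Lakeview Advocacy → $362,944.37.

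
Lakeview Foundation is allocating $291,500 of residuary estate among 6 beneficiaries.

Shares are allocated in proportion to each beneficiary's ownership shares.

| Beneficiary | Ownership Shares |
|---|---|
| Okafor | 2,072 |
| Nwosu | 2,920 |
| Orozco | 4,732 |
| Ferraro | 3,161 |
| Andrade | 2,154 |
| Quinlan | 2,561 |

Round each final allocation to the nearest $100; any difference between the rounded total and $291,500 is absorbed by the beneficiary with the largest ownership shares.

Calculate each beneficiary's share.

Okafor: $34,300; Nwosu: $48,400; Orozco: $78,300; Ferraro: $52,400; Andrade: $35,700; Quinlan: $42,400

Sum of ownership shares: 2,072 + 2,920 + 4,732 + 3,161 + 2,154 + 2,561 = 17,600.
Raw shares: Okafor 34,317.50; Nwosu 48,362.50; Orozco 78,373.75; Ferraro 52,354.06; Andrade 35,675.62; Quinlan 42,416.56.
After rounding ($100): Okafor $34,300; Nwosu $48,400; Orozco $78,400; Ferraro $52,400; Andrade $35,700; Quinlan $42,400. Sum = $291,600.
Difference $291,500 − $291,600 = −$100 applied to largest ownership shares (Orozco): Orozco becomes $78,300.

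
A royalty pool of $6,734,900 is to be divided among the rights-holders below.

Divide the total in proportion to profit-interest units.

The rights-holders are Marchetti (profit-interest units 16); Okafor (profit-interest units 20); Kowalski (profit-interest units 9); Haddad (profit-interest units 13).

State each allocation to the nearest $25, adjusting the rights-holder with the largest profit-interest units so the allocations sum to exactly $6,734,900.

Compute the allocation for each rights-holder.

Profit-interest units total: 16 + 20 + 9 + 13 = 58.
Raw shares: Marchetti 1,857,903.45; Okafor 2,322,379.31; Kowalski 1,045,070.69; Haddad 1,509,546.55.
After rounding ($25): Marchetti $1,857,900; Okafor $2,322,375; Kowalski $1,045,075; Haddad $1,509,550. Sum = $6,734,900.
Sum already equals the total — no adjustment.

Marchetti: $1,857,900 · Okafor: $2,322,375 · Kowalski: $1,045,075 · Haddad: $1,509,550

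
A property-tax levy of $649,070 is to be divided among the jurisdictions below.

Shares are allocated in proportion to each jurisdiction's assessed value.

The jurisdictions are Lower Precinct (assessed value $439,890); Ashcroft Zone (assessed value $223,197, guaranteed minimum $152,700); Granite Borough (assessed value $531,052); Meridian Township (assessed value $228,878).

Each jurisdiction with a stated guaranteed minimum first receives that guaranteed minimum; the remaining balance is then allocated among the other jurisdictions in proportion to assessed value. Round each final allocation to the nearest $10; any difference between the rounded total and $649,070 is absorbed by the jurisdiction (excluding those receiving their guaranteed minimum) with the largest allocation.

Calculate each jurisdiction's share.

Lower Precinct: $181,980 · Ashcroft Zone: $152,700 · Granite Borough: $219,700 · Meridian Township: $94,690

Minimums first: Ashcroft Zone $152,700. Residual $496,370.
Residual split over remaining assessed value 1,199,820: Lower Precinct 181,984.13 → $181,980; Granite Borough 219,698.19 → $219,700; Meridian Township 94,687.68 → $94,690.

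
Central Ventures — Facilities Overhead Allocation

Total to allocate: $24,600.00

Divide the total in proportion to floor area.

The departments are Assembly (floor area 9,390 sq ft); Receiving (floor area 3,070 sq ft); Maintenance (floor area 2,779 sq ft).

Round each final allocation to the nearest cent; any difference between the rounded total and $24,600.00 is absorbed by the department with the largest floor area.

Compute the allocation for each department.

Assembly: $15,158.08 | Receiving: $4,955.84 | Maintenance: $4,486.08

Total floor area = 9,390 + 3,070 + 2,779 = 15,239.
Unrounded shares: Assembly 15,158.0812; Receiving 4,955.8370; Maintenance 4,486.0818.
Rounded to nearest cent: Assembly $15,158.08; Receiving $4,955.84; Maintenance $4,486.08. Sum = $24,600.00.
Sum already equals the total — no adjustment.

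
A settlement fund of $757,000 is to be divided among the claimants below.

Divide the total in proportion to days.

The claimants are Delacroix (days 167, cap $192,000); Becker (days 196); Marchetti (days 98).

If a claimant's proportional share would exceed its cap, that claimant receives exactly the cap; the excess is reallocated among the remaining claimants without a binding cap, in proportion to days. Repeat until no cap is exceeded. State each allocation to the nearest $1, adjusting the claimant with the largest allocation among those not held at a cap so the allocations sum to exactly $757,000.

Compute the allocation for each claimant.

Delacroix: $192,000 | Becker: $376,667 | Marchetti: $188,333

Days total: 461.
Unconstrained shares: Delacroix 274,227.77; Becker 321,848.16; Marchetti 160,924.08.
Cap binds for Delacroix ($192,000); balance $565,000 reallocated over remaining days 294.
Remaining shares: Becker 376,666.67 → $376,667; Marchetti 188,333.33 → $188,333.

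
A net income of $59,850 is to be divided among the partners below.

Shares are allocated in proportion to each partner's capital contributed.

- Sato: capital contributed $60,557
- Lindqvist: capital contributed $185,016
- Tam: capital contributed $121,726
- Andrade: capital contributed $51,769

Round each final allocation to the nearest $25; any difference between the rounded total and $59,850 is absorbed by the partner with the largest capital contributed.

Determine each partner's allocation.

Sato: $8,650 | Lindqvist: $26,425 | Tam: $17,375 | Andrade: $7,400

Capital contributed total: 60,557 + 185,016 + 121,726 + 51,769 = 419,068.
Unrounded shares: Sato 8,648.56; Lindqvist 26,423.41; Tam 17,384.53; Andrade 7,393.49.
At nearest $25: Sato $8,650; Lindqvist $26,425; Tam $17,375; Andrade $7,400. Sum = $59,850.
Rounded total matches; no reconciliation needed.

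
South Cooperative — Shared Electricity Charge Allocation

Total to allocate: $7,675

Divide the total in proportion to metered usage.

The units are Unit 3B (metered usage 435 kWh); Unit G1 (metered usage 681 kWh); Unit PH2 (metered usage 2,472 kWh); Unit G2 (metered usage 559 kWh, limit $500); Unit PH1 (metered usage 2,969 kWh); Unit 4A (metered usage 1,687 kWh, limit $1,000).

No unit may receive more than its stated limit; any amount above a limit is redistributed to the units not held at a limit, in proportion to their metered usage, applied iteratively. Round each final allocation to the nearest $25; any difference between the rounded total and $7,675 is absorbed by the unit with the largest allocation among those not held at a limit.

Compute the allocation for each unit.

Combined metered usage = 8,803.
Pro-rata shares before constraints: Unit 3B 379.26; Unit G1 593.74; Unit PH2 2,155.24; Unit G2 487.37; Unit PH1 2,588.56; Unit 4A 1,470.83.
Held at cap: Unit 4A ($1,000); balance $6,675 reallocated over remaining metered usage 7,116.
Held at cap: Unit G2 ($500); balance $6,175 reallocated over remaining metered usage 6,557.
Redistributed shares: Unit 3B 409.66 → $400; Unit G1 641.33 → $650; Unit PH2 2,327.99 → $2,325; Unit PH1 2,796.03 → $2,800.

Unit 3B: $400; Unit G1: $650; Unit PH2: $2,325; Unit G2: $500; Unit PH1: $2,800; Unit 4A: $1,000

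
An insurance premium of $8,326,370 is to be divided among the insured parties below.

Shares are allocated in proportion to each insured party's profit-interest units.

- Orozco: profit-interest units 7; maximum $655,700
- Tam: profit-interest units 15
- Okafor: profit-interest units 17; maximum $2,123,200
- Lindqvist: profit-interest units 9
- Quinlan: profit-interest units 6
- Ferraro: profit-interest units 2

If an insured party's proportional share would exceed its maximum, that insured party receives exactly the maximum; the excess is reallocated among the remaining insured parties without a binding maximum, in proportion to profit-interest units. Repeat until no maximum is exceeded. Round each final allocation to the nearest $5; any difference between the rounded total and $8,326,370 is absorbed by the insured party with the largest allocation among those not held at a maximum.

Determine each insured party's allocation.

Orozco: $655,700 · Tam: $2,600,380 · Okafor: $2,123,200 · Lindqvist: $1,560,225 · Quinlan: $1,040,150 · Ferraro: $346,715

Profit-interest units total: 56.
Unconstrained shares: Orozco 1,040,796.25; Tam 2,230,277.68; Okafor 2,527,648.04; Lindqvist 1,338,166.61; Quinlan 892,111.07; Ferraro 297,370.36.
Cap binds for Orozco ($655,700), Okafor ($2,123,200); remaining pool $5,547,470 reallocated over remaining profit-interest units 32.
Shares after redistribution: Tam 2,600,376.56 → $2,600,375; Lindqvist 1,560,225.94 → $1,560,225; Quinlan 1,040,150.62 → $1,040,150; Ferraro 346,716.88 → $346,715.
Rounding difference +$5 applied to Tam → $2,600,380.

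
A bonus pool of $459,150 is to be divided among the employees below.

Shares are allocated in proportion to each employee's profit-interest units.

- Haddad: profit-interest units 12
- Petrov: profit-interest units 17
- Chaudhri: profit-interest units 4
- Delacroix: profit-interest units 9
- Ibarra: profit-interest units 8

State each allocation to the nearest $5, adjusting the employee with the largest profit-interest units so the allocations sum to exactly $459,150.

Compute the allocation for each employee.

Haddad: $110,195 | Petrov: $156,115 | Chaudhri: $36,730 | Delacroix: $82,645 | Ibarra: $73,465

Combined profit-interest units = 50.
Pro-rata amounts: Haddad 12/50 × $459,150 = 110,196.00; Petrov 17/50 × $459,150 = 156,111.00; Chaudhri 4/50 × $459,150 = 36,732.00; Delacroix 9/50 × $459,150 = 82,647.00; Ibarra 8/50 × $459,150 = 73,464.00.
Rounded to nearest $5: Haddad $110,195; Petrov $156,110; Chaudhri $36,730; Delacroix $82,645; Ibarra $73,465. Sum = $459,145.
Difference $459,150 − $459,145 = +$5 applied to largest profit-interest units (Petrov): Petrov becomes $156,115.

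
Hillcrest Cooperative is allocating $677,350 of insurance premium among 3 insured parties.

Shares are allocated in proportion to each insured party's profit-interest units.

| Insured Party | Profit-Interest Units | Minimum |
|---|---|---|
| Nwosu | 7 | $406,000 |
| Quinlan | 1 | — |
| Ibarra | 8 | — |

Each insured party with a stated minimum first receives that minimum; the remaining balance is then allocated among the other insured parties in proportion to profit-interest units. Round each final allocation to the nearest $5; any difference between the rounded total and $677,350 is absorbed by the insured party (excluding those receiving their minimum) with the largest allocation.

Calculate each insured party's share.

Guaranteed amounts: Nwosu $406,000. Balance $271,350.
Balance split over remaining profit-interest units 9: Quinlan 30,150.00 → $30,150; Ibarra 241,200.00 → $241,200.

Nwosu: $406,000 | Quinlan: $30,150 | Ibarra: $241,200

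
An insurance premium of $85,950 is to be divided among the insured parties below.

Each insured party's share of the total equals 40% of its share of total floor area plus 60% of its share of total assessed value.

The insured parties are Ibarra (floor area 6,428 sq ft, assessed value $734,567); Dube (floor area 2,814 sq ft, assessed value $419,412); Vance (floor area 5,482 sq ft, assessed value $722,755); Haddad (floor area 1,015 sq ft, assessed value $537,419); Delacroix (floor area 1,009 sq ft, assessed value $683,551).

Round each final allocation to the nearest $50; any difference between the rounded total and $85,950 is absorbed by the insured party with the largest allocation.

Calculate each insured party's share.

Ibarra: $25,400 | Dube: $12,750 | Vance: $23,300 | Haddad: $11,050 | Delacroix: $13,450

Totals — floor area 16,748, assessed value 3,097,704.
Blended shares (40% floor area + 60% assessed value): Ibarra 0.2958; Dube 0.1484; Vance 0.2709; Haddad 0.1283; Delacroix 0.1565.
Unrounded shares: Ibarra 25,424.22; Dube 12,758.82; Vance 23,285.64; Haddad 11,030.43; Delacroix 13,450.89.
At nearest $50: Ibarra $25,400; Dube $12,750; Vance $23,300; Haddad $11,050; Delacroix $13,450. Sum = $85,950.
Rounded total matches; no reconciliation needed.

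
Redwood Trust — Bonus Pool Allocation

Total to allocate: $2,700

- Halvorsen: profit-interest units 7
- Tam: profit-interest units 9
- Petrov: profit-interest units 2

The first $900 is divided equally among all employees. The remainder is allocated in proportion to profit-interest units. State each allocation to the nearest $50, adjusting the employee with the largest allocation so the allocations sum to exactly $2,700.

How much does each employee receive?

Equal tier: $900 ÷ 3 = $300 apiece.
Remainder $1,800 by profit-interest units (total 18): Halvorsen 700.00 → $700; Tam 900.00 → $900; Petrov 200.00 → $200.
Totals: Halvorsen $300 + $700 = $1,000; Tam $300 + $900 = $1,200; Petrov $300 + $200 = $500.

Halvorsen: $1,000 | Tam: $1,200 | Petrov: $500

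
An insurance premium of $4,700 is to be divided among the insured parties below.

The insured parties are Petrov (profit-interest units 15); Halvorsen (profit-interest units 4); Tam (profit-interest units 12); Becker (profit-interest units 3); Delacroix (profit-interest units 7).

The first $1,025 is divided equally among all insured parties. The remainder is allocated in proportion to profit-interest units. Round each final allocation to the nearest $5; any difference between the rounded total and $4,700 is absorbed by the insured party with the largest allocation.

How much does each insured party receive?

Petrov: $1,550 · Halvorsen: $565 · Tam: $1,280 · Becker: $475 · Delacroix: $830

Equal tier: $1,025 ÷ 5 = $205 apiece.
Remainder $3,675 by profit-interest units (total 41): Petrov 1,344.51 → $1,345; Halvorsen 358.54 → $360; Tam 1,075.61 → $1,075; Becker 268.90 → $270; Delacroix 627.44 → $625.
Totals: Petrov $205 + $1,345 = $1,550; Halvorsen $205 + $360 = $565; Tam $205 + $1,075 = $1,280; Becker $205 + $270 = $475; Delacroix $205 + $625 = $830.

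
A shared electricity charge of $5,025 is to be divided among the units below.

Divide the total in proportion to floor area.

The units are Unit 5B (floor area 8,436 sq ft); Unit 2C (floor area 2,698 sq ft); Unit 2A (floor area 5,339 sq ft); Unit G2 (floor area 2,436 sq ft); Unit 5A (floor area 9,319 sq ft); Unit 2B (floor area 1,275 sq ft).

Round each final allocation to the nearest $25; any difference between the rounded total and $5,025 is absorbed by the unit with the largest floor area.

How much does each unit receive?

Combined floor area = 29,503.
Unrounded shares: Unit 5B 8,436/29,503 × $5,025 = 1,436.83; Unit 2C 2,698/29,503 × $5,025 = 459.53; Unit 2A 5,339/29,503 × $5,025 = 909.35; Unit G2 2,436/29,503 × $5,025 = 414.90; Unit 5A 9,319/29,503 × $5,025 = 1,587.23; Unit 2B 1,275/29,503 × $5,025 = 217.16.
Rounded to nearest $25: Unit 5B $1,425; Unit 2C $450; Unit 2A $900; Unit G2 $425; Unit 5A $1,575; Unit 2B $225. Sum = $5,000.
Difference $5,025 − $5,000 = +$25 applied to largest floor area (Unit 5A): Unit 5A becomes $1,600.

Unit 5B: $1,425 | Unit 2C: $450 | Unit 2A: $900 | Unit G2: $425 | Unit 5A: $1,600 | Unit 2B: $225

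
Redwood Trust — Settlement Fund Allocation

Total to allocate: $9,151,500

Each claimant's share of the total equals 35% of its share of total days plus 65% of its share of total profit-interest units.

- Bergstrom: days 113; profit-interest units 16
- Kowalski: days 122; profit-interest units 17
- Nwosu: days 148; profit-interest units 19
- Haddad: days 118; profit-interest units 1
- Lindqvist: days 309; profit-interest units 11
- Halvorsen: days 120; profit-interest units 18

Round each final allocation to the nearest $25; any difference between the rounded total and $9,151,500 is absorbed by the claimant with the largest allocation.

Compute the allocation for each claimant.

Days total 930; profit-interest units total 82.
Composite weights (35% days + 65% profit-interest units): Bergstrom 0.1694; Kowalski 0.1807; Nwosu 0.2063; Haddad 0.0523; Lindqvist 0.2035; Halvorsen 0.1878.
Raw shares: Bergstrom 1,549,862.81; Kowalski 1,653,402.20; Nwosu 1,888,033.89; Haddad 478,947.70; Lindqvist 1,862,197.05; Halvorsen 1,719,056.35.
Rounded to nearest $25: Bergstrom $1,549,875; Kowalski $1,653,400; Nwosu $1,888,025; Haddad $478,950; Lindqvist $1,862,200; Halvorsen $1,719,050. Sum = $9,151,500.
No rounding difference to absorb.

Bergstrom: $1,549,875 · Kowalski: $1,653,400 · Nwosu: $1,888,025 · Haddad: $478,950 · Lindqvist: $1,862,200 · Halvorsen: $1,719,050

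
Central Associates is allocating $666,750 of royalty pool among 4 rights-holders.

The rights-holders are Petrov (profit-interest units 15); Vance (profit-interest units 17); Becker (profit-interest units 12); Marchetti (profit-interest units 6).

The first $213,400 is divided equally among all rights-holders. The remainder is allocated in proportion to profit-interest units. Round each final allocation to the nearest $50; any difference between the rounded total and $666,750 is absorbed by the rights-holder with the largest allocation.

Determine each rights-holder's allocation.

Petrov: $189,350 | Vance: $207,500 | Becker: $162,150 | Marchetti: $107,750

Equal tier: $213,400 ÷ 4 = $53,350 apiece.
Remainder $453,350 by profit-interest units (total 50): Petrov 136,005.00 → $136,000; Vance 154,139.00 → $154,150; Becker 108,804.00 → $108,800; Marchetti 54,402.00 → $54,400.
Totals: Petrov $53,350 + $136,000 = $189,350; Vance $53,350 + $154,150 = $207,500; Becker $53,350 + $108,800 = $162,150; Marchetti $53,350 + $54,400 = $107,750.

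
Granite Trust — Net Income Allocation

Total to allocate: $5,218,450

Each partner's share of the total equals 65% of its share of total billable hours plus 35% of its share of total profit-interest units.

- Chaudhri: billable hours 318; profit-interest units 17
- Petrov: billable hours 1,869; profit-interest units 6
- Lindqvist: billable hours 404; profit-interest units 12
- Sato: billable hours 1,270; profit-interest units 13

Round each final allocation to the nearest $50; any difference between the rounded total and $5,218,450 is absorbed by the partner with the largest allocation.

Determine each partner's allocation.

Chaudhri: $926,250 | Petrov: $1,870,250 | Lindqvist: $811,550 | Sato: $1,610,400

Totals — billable hours 3,861, profit-interest units 48.
Blended shares (65% billable hours + 35% profit-interest units): Chaudhri 0.1775; Petrov 0.3584; Lindqvist 0.1555; Sato 0.3086.
Proportional shares: Chaudhri 926,241.93; Petrov 1,870,274.03; Lindqvist 811,539.26; Sato 1,610,394.78.
After rounding ($50): Chaudhri $926,250; Petrov $1,870,250; Lindqvist $811,550; Sato $1,610,400. Sum = $5,218,450.
Sum already equals the total — no adjustment.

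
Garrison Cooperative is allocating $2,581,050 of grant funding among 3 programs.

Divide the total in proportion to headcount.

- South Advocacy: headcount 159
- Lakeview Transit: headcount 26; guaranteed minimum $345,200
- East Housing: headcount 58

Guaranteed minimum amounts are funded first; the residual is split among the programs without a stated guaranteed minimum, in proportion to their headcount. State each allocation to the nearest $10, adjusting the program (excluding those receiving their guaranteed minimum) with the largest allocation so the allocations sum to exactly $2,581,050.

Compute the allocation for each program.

Minimums first: Lakeview Transit $345,200. Remaining pool $2,235,850.
Remaining pool split over remaining headcount 217: South Advocacy 1,638,249.54 → $1,638,250; East Housing 597,600.46 → $597,600.

South Advocacy: $1,638,250 | Lakeview Transit: $345,200 | East Housing: $597,600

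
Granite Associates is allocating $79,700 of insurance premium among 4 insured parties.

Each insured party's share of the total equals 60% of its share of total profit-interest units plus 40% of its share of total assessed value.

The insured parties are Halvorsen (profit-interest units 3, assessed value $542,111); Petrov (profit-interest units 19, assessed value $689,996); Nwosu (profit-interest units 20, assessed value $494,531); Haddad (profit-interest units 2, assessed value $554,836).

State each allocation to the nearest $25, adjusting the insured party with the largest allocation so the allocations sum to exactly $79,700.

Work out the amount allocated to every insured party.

Profit-interest units total 44; assessed value total 2,281,474.
Blended shares (60% profit-interest units + 40% assessed value): Halvorsen 0.1360; Petrov 0.3801; Nwosu 0.3594; Haddad 0.1245.
Raw shares: Halvorsen 10,835.60; Petrov 30,291.15; Nwosu 28,646.65; Haddad 9,926.59.
After rounding ($25): Halvorsen $10,825; Petrov $30,300; Nwosu $28,650; Haddad $9,925. Sum = $79,700.
Rounded total matches; no reconciliation needed.

Halvorsen: $10,825; Petrov: $30,300; Nwosu: $28,650; Haddad: $9,925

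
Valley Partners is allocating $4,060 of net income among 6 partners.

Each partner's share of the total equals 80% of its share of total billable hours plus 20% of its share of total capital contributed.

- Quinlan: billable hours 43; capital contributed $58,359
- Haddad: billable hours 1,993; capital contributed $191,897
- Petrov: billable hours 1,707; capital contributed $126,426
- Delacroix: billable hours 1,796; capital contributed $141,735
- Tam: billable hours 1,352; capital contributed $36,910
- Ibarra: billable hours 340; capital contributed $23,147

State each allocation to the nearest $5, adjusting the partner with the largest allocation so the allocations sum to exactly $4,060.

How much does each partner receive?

Totals — billable hours 7,231, capital contributed 578,474.
Composite weights (80% billable hours + 20% capital contributed): Quinlan 0.0249; Haddad 0.2868; Petrov 0.2326; Delacroix 0.2477; Tam 0.1623; Ibarra 0.0456.
Unrounded shares: Quinlan 101.23; Haddad 1,164.57; Petrov 944.21; Delacroix 1,005.67; Tam 659.10; Ibarra 185.21.
After rounding ($5): Quinlan $100; Haddad $1,165; Petrov $945; Delacroix $1,005; Tam $660; Ibarra $185. Sum = $4,060.
No rounding difference to absorb.

Quinlan: $100 · Haddad: $1,165 · Petrov: $945 · Delacroix: $1,005 · Tam: $660 · Ibarra: $185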